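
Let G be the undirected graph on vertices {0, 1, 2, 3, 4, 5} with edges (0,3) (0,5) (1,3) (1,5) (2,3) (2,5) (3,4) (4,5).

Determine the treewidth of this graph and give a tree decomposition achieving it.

Treewidth 2.
One such decomposition:
Bags: B1 = {2, 3, 5}  B2 = {3, 4, 5}  B3 = {0, 3, 5}  B4 = {1, 3, 5}
Tree: B1–B2, B2–B3, B3–B4

The largest bag has 3 vertices, giving width 2; this decomposition certifies tw(G) ≤ 2. For the lower bound, G contains the cycle 2–5–4–3–2, so G is not a forest; only forests have treewidth ≤ 1, hence tw(G) ≥ 2. The upper and lower bounds meet at 2, so that is the treewidth.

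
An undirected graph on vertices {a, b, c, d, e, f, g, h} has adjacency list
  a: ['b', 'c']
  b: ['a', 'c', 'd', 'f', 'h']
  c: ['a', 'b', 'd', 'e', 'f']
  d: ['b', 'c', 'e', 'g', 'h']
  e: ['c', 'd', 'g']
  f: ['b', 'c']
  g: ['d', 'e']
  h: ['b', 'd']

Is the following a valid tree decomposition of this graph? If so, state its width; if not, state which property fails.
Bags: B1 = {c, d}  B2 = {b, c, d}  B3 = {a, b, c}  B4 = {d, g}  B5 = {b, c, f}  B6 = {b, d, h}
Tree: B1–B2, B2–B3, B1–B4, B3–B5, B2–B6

A tree decomposition must satisfy three properties: every vertex lies in some bag; for every edge, both endpoints lie together in some bag; and for every vertex, the bags containing it form a connected subtree. Here vertex e appears in no bag, so the decomposition is invalid.

No — vertex e appears in no bag.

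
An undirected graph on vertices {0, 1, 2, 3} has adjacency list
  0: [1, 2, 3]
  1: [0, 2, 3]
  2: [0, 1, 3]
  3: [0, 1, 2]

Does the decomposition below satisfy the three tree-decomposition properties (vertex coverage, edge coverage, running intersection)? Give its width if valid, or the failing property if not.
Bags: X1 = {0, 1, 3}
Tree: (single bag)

No — vertex 2 appears in no bag.

A tree decomposition must satisfy three properties: every vertex lies in some bag; for every edge, both endpoints lie together in some bag; and for every vertex, the bags containing it form a connected subtree. Here vertex 2 appears in no bag, so the decomposition is invalid.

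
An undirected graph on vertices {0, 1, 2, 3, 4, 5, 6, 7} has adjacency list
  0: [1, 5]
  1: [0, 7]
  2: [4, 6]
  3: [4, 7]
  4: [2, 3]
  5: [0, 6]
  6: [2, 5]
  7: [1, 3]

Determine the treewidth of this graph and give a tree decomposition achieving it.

Each bag holds 3 vertices, so the decomposition has width 2, which upper-bounds the treewidth. Since 0–1–7–3–4–2–6–5–0 is a cycle in G, G is not acyclic. Forests are exactly the graphs of treewidth ≤ 1, so tw(G) ≥ 2. Hence tw(G) = 2 exactly.

Treewidth 2.
One such decomposition:
Bags: B1 = {0, 1, 7}  B2 = {0, 3, 7}  B3 = {0, 3, 4}  B4 = {0, 2, 4}  B5 = {0, 2, 6}  B6 = {0, 5, 6}
Tree: B1–B2, B2–B3, B3–B4, B4–B5, B5–B6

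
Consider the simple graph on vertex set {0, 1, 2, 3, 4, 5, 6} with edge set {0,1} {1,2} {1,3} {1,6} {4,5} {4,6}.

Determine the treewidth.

1

A width-1 tree decomposition is:
Bags: B1 = {1, 6}  B2 = {4, 6}  B3 = {1, 2}  B4 = {0, 1}  B5 = {4, 5}  B6 = {1, 3}
Tree: B1–B2, B1–B3, B1–B4, B2–B5, B4–B6
Each bag holds 2 vertices, so the decomposition has width 1, which upper-bounds the treewidth. G has an edge, so its treewidth is at least 1. The upper and lower bounds meet at 1, so that is the treewidth.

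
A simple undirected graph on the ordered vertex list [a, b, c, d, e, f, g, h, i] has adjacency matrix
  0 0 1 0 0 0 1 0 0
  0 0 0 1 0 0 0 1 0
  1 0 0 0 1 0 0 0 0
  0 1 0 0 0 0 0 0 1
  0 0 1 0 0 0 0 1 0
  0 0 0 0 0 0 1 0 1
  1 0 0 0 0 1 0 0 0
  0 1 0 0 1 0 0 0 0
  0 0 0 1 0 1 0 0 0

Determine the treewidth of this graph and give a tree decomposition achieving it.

Treewidth 2.
One optimal decomposition is:
Bags: B1 = {c, e, h}  B2 = {b, c, h}  B3 = {b, c, d}  B4 = {c, d, i}  B5 = {c, f, i}  B6 = {c, f, g}  B7 = {a, c, g}
Tree: B1–B2, B2–B3, B3–B4, B4–B5, B5–B6, B6–B7

The largest bag has 3 vertices, giving width 2; this decomposition certifies tw(G) ≤ 2. The edges c–e–h–b–d–i–f–g–a–c form a cycle, so G is not a tree and its treewidth is at least 2. Combining the bounds, tw(G) = 2.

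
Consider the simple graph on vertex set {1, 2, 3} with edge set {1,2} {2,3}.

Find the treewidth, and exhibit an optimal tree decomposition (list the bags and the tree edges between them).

Each bag holds 2 vertices, so the decomposition has width 1, which upper-bounds the treewidth. Since G has at least one edge (e.g. 3–2), it is not an edgeless graph, so tw(G) ≥ 1. Therefore the treewidth is 1.

Treewidth 1.
One optimal decomposition is:
Bags: B1 = {2, 3}  B2 = {1, 2}
Tree: B1–B2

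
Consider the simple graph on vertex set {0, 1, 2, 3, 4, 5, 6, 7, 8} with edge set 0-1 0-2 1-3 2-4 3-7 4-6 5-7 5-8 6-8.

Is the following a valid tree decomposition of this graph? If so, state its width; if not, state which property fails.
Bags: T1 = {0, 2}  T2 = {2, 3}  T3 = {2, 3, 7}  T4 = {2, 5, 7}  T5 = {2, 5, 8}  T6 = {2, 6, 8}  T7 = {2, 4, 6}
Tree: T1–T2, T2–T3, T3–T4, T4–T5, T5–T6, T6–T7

No — vertex 1 appears in no bag.

A tree decomposition must satisfy three properties: every vertex lies in some bag; for every edge, both endpoints lie together in some bag; and for every vertex, the bags containing it form a connected subtree. Here vertex 1 appears in no bag, so the decomposition is invalid.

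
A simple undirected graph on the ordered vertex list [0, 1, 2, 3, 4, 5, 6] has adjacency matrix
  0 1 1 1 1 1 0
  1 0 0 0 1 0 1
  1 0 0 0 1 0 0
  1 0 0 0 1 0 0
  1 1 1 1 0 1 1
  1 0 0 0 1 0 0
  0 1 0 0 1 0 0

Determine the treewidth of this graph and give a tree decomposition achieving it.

Treewidth 2.
One such decomposition:
Bags: B1 = {0, 1, 4}  B2 = {0, 2, 4}  B3 = {0, 3, 4}  B4 = {0, 4, 5}  B5 = {1, 4, 6}
Tree: B1–B2, B1–B3, B1–B4, B1–B5

The largest bag has 3 vertices, giving width 2; this decomposition certifies tw(G) ≤ 2. On the other hand G contains the 3-clique {0, 1, 4}. A clique must lie in a single bag of any decomposition, so no decomposition can have width below 2. Combining the bounds, tw(G) = 2.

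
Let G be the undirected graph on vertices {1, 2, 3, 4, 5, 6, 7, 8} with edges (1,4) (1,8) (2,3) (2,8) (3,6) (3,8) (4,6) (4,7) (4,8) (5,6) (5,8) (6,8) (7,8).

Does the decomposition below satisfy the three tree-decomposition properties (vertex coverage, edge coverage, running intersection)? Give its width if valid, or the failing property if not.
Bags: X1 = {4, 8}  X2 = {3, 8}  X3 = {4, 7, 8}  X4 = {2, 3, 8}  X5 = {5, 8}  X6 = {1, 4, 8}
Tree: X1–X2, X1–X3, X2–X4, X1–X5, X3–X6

No — vertex 6 appears in no bag.

A tree decomposition must satisfy three properties: every vertex lies in some bag; for every edge, both endpoints lie together in some bag; and for every vertex, the bags containing it form a connected subtree. Here vertex 6 appears in no bag, so the decomposition is invalid.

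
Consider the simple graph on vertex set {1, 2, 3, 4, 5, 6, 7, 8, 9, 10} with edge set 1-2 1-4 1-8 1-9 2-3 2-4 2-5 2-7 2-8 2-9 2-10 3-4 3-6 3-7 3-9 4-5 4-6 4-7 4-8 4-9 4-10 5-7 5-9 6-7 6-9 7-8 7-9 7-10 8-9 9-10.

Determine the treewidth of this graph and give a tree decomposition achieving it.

Each bag holds 5 vertices, so the decomposition has width 4, which upper-bounds the treewidth. For the lower bound, the 5 vertices {1, 2, 4, 8, 9} are pairwise adjacent, and any tree decomposition puts a clique entirely inside one bag — forcing width ≥ 4. Hence tw(G) = 4 exactly.

Treewidth 4.
Bags: B1 = {2, 4, 5, 7, 9}  B2 = {2, 3, 4, 7, 9}  B3 = {2, 4, 7, 8, 9}  B4 = {3, 4, 6, 7, 9}  B5 = {1, 2, 4, 8, 9}  B6 = {2, 4, 7, 9, 10}
Tree: B1–B2, B1–B3, B2–B4, B3–B5, B2–B6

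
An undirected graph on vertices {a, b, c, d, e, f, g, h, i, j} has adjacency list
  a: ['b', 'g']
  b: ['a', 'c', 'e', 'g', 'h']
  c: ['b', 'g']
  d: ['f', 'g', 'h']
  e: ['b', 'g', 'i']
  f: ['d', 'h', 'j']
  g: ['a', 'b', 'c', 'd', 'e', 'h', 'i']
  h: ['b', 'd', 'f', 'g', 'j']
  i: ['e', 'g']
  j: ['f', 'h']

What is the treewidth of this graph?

2

A width-2 tree decomposition is:
Bags: B1 = {d, g, h}  B2 = {d, f, h}  B3 = {f, h, j}  B4 = {b, g, h}  B5 = {b, c, g}  B6 = {a, b, g}  B7 = {b, e, g}  B8 = {e, g, i}
Tree: B1–B2, B2–B3, B1–B4, B4–B5, B5–B6, B5–B7, B7–B8
The largest bag has 3 vertices, giving width 2; this decomposition certifies tw(G) ≤ 2. Conversely, {d, g, h} is a clique of size 3, and the vertices of any clique must share a bag in every tree decomposition; so some bag has ≥ 3 vertices and tw(G) ≥ 2. The upper and lower bounds meet at 2, so that is the treewidth.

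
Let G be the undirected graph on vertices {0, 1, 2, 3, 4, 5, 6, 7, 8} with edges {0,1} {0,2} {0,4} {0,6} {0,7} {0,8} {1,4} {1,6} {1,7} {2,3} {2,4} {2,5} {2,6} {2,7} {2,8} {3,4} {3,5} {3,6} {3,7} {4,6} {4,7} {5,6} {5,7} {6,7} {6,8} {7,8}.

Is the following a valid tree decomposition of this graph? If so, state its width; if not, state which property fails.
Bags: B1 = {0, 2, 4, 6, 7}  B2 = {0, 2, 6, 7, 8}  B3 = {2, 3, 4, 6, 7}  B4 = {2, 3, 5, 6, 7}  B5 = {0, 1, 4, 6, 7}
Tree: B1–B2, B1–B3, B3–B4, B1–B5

Yes; width 4.

Vertex coverage: the bags together contain {0, 1, 2, 3, 4, 5, 6, 7, 8}, the full vertex set. Edge coverage: each edge of G has both endpoints in at least one bag. Running intersection: for every vertex, the bags containing it form a connected subtree. All three properties hold, so this is a valid tree decomposition of width max|bag| − 1 = 4, and hence tw(G) ≤ 4.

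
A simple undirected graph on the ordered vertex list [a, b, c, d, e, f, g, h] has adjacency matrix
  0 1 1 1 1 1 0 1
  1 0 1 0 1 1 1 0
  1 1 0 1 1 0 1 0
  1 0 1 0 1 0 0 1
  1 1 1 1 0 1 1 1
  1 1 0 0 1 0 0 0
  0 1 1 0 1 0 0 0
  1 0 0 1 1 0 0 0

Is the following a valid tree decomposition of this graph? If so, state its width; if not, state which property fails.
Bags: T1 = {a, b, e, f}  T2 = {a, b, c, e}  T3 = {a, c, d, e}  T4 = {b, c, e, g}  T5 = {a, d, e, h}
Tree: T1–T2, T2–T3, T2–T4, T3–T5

Yes; width 3.

Checking the three conditions: (i) the bags cover all of {a, b, c, d, e, f, g, h}; (ii) for each edge, some bag contains both endpoints; (iii) the bags containing any fixed vertex form a subtree. All hold, so the decomposition is valid with width 4 − 1 = 3.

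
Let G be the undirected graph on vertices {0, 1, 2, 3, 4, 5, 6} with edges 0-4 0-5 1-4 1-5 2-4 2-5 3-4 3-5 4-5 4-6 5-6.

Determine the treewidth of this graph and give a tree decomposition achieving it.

Treewidth 2.
One such decomposition:
Bags: B1 = {3, 4, 5}  B2 = {2, 4, 5}  B3 = {4, 5, 6}  B4 = {0, 4, 5}  B5 = {1, 4, 5}
Tree: B1–B2, B2–B3, B1–B4, B3–B5

Each bag holds 3 vertices, so the decomposition has width 2, which upper-bounds the treewidth. Conversely, {0, 4, 5} is a clique of size 3, and the vertices of any clique must share a bag in every tree decomposition; so some bag has ≥ 3 vertices and tw(G) ≥ 2. Therefore the treewidth is 2.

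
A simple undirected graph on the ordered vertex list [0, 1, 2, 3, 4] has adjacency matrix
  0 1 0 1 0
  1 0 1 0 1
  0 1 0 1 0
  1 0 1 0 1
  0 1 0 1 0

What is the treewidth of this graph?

A width-2 tree decomposition is:
Bags: B1 = {0, 1, 3}  B2 = {1, 3, 4}  B3 = {1, 2, 3}
Tree: B1–B2, B2–B3
The largest bag has 3 vertices, giving width 2; this decomposition certifies tw(G) ≤ 2. Since 3–0–1–4–3 is a cycle in G, G is not acyclic. Forests are exactly the graphs of treewidth ≤ 1, so tw(G) ≥ 2. Hence tw(G) = 2 exactly.

2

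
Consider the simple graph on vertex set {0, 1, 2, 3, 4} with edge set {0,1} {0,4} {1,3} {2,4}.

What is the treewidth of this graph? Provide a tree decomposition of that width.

Treewidth 1.
One such decomposition:
Bags: B1 = {2, 4}  B2 = {0, 4}  B3 = {0, 1}  B4 = {1, 3}
Tree: B1–B2, B2–B3, B3–B4

Each bag holds 2 vertices, so the decomposition has width 1, which upper-bounds the treewidth. Any graph with an edge has treewidth ≥ 1, and G has the edge 2–4. Combining the bounds, tw(G) = 1.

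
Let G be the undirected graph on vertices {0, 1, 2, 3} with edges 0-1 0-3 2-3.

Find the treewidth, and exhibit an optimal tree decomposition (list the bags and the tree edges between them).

Treewidth 1.
One such decomposition:
Bags: B1 = {2, 3}  B2 = {0, 3}  B3 = {0, 1}
Tree: B1–B2, B2–B3

Each bag holds 2 vertices, so the decomposition has width 1, which upper-bounds the treewidth. Any graph with an edge has treewidth ≥ 1, and G has the edge 2–3. The upper and lower bounds meet at 1, so that is the treewidth.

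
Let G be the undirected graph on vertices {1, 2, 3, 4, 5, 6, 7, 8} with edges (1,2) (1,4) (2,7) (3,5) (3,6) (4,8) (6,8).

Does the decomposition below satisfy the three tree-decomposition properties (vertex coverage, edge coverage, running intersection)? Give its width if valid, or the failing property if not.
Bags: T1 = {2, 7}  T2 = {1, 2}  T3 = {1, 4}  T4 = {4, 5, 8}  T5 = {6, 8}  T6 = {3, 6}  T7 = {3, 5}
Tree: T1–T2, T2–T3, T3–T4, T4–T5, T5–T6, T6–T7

A tree decomposition must satisfy three properties: every vertex lies in some bag; for every edge, both endpoints lie together in some bag; and for every vertex, the bags containing it form a connected subtree. Here bags containing vertex 5 are not connected in the tree, so the decomposition is invalid.

No — bags containing vertex 5 are not connected in the tree.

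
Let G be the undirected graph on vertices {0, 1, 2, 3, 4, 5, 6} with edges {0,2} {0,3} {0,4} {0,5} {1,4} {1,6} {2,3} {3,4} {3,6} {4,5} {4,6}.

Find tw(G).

A width-2 tree decomposition is:
Bags: B1 = {3, 4, 6}  B2 = {0, 3, 4}  B3 = {1, 4, 6}  B4 = {0, 4, 5}  B5 = {0, 2, 3}
Tree: B1–B2, B1–B3, B2–B4, B2–B5
Each bag holds 3 vertices, so the decomposition has width 2, which upper-bounds the treewidth. For the lower bound, the 3 vertices {0, 2, 3} are pairwise adjacent, and any tree decomposition puts a clique entirely inside one bag — forcing width ≥ 2. Combining the bounds, tw(G) = 2.

2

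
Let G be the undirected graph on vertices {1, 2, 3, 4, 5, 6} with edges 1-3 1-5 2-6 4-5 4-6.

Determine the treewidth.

A width-1 tree decomposition is:
Bags: B1 = {2, 6}  B2 = {4, 6}  B3 = {4, 5}  B4 = {1, 5}  B5 = {1, 3}
Tree: B1–B2, B2–B3, B3–B4, B4–B5
The largest bag has 2 vertices, giving width 1; this decomposition certifies tw(G) ≤ 1. Since G has at least one edge (e.g. 2–6), it is not an edgeless graph, so tw(G) ≥ 1. Combining the bounds, tw(G) = 1.

1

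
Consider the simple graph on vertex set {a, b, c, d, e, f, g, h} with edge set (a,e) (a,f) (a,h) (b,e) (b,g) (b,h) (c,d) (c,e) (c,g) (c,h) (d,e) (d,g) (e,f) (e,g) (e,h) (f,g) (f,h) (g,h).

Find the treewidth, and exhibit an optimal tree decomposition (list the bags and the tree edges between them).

Treewidth 3.
Bags: B1 = {e, f, g, h}  B2 = {c, e, g, h}  B3 = {c, d, e, g}  B4 = {a, e, f, h}  B5 = {b, e, g, h}
Tree: B1–B2, B2–B3, B1–B4, B2–B5

Every bag has size at most 4, so the width is 4 − 1 = 3 and tw(G) ≤ 3. On the other hand G contains the 4-clique {c, d, e, g}. A clique must lie in a single bag of any decomposition, so no decomposition can have width below 3. The upper and lower bounds meet at 3, so that is the treewidth.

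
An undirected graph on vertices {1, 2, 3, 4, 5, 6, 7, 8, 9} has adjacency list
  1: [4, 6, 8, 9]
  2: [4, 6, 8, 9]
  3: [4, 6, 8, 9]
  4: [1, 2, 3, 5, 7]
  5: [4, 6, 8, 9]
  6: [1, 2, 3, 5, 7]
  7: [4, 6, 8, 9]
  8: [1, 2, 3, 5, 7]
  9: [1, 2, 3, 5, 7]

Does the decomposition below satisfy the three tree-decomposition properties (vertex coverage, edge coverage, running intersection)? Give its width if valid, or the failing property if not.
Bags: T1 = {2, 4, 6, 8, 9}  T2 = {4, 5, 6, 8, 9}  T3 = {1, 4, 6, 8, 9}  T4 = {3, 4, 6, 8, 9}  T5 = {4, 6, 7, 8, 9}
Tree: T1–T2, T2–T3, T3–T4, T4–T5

Yes; width 4.

Vertex coverage: the bags together contain {1, 2, 3, 4, 5, 6, 7, 8, 9}, the full vertex set. Edge coverage: each edge of G has both endpoints in at least one bag. Running intersection: for every vertex, the bags containing it form a connected subtree. All three properties hold, so this is a valid tree decomposition of width max|bag| − 1 = 4, and hence tw(G) ≤ 4.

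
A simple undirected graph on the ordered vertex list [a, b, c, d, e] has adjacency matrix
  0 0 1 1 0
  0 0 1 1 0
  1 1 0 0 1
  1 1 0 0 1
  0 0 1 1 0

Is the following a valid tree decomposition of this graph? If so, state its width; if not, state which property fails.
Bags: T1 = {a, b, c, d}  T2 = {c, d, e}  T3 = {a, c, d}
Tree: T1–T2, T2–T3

No — bags containing vertex a are not connected in the tree.

A tree decomposition must satisfy three properties: every vertex lies in some bag; for every edge, both endpoints lie together in some bag; and for every vertex, the bags containing it form a connected subtree. Here bags containing vertex a are not connected in the tree, so the decomposition is invalid.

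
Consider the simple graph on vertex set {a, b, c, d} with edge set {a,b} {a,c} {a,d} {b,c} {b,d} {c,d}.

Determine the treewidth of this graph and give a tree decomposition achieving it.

Treewidth 3.
One such decomposition:
Bags: B1 = {a, b, c, d}
Tree: (single bag)

With just one bag of size 4, the width is 4 − 1 = 3, so tw(G) ≤ 3. Conversely, {a, b, c, d} is a clique of size 4, and the vertices of any clique must share a bag in every tree decomposition; so some bag has ≥ 4 vertices and tw(G) ≥ 3. The upper and lower bounds meet at 3, so that is the treewidth.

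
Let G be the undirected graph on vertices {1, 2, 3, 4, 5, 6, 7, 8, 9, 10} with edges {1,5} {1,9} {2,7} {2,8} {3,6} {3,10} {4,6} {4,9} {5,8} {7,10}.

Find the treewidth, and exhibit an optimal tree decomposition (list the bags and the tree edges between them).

Each bag holds 3 vertices, so the decomposition has width 2, which upper-bounds the treewidth. Since 9–4–6–3–10–7–2–8–5–1–9 is a cycle in G, G is not acyclic. Forests are exactly the graphs of treewidth ≤ 1, so tw(G) ≥ 2. Hence tw(G) = 2 exactly.

Treewidth 2.
One optimal decomposition is:
Bags: B1 = {4, 6, 9}  B2 = {3, 6, 9}  B3 = {3, 9, 10}  B4 = {7, 9, 10}  B5 = {2, 7, 9}  B6 = {2, 8, 9}  B7 = {5, 8, 9}  B8 = {1, 5, 9}
Tree: B1–B2, B2–B3, B3–B4, B4–B5, B5–B6, B6–B7, B7–B8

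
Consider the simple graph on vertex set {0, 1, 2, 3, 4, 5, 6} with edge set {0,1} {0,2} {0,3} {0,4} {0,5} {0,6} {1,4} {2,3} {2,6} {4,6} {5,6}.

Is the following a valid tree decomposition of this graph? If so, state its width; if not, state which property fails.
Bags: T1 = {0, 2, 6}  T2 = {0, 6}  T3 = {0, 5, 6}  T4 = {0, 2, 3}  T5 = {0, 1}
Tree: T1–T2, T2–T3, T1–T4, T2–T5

A tree decomposition must satisfy three properties: every vertex lies in some bag; for every edge, both endpoints lie together in some bag; and for every vertex, the bags containing it form a connected subtree. Here vertex 4 appears in no bag, so the decomposition is invalid.

No — vertex 4 appears in no bag.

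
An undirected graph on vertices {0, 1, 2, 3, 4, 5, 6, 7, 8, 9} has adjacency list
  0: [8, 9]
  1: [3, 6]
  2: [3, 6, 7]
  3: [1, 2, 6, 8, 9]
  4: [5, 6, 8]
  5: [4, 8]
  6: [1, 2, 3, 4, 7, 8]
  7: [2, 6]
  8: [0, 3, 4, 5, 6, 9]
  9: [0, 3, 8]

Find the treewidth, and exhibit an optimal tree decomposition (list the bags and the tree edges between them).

Each bag holds 3 vertices, so the decomposition has width 2, which upper-bounds the treewidth. For the lower bound, the 3 vertices {0, 8, 9} are pairwise adjacent, and any tree decomposition puts a clique entirely inside one bag — forcing width ≥ 2. Hence tw(G) = 2 exactly.

Treewidth 2.
One optimal decomposition is:
Bags: B1 = {2, 3, 6}  B2 = {3, 6, 8}  B3 = {3, 8, 9}  B4 = {4, 6, 8}  B5 = {1, 3, 6}  B6 = {4, 5, 8}  B7 = {2, 6, 7}  B8 = {0, 8, 9}
Tree: B1–B2, B2–B3, B2–B4, B1–B5, B4–B6, B1–B7, B3–B8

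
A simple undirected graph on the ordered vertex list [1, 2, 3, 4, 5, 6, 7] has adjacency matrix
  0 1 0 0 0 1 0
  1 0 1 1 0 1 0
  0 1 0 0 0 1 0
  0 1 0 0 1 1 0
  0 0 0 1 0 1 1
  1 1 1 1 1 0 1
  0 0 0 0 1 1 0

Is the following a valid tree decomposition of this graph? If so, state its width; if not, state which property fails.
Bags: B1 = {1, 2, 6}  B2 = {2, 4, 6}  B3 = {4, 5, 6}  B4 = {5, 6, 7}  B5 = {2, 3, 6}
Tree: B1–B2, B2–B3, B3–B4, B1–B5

Checking the three conditions: (i) the bags cover all of {1, 2, 3, 4, 5, 6, 7}; (ii) for each edge, some bag contains both endpoints; (iii) the bags containing any fixed vertex form a subtree. All hold, so the decomposition is valid with width 3 − 1 = 2.

Yes; width 2.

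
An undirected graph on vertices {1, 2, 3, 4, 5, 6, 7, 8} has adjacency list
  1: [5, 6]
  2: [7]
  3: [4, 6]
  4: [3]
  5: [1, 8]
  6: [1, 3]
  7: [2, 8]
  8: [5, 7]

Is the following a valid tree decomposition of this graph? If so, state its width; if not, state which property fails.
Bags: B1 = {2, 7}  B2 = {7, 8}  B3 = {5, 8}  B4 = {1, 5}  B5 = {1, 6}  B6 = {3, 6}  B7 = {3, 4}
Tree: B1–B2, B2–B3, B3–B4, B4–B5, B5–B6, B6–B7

Yes; width 1.

Vertex coverage: the bags together contain {1, 2, 3, 4, 5, 6, 7, 8}, the full vertex set. Edge coverage: each edge of G has both endpoints in at least one bag. Running intersection: for every vertex, the bags containing it form a connected subtree. All three properties hold, so this is a valid tree decomposition of width max|bag| − 1 = 1, and hence tw(G) ≤ 1.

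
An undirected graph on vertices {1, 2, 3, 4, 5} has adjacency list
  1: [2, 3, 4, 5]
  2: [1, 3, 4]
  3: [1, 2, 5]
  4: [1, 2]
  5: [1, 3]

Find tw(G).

A width-2 tree decomposition is:
Bags: B1 = {1, 2, 4}  B2 = {1, 2, 3}  B3 = {1, 3, 5}
Tree: B1–B2, B2–B3
Every bag has size at most 3, so the width is 3 − 1 = 2 and tw(G) ≤ 2. Conversely, {1, 2, 3} is a clique of size 3, and the vertices of any clique must share a bag in every tree decomposition; so some bag has ≥ 3 vertices and tw(G) ≥ 2. The upper and lower bounds meet at 2, so that is the treewidth.

2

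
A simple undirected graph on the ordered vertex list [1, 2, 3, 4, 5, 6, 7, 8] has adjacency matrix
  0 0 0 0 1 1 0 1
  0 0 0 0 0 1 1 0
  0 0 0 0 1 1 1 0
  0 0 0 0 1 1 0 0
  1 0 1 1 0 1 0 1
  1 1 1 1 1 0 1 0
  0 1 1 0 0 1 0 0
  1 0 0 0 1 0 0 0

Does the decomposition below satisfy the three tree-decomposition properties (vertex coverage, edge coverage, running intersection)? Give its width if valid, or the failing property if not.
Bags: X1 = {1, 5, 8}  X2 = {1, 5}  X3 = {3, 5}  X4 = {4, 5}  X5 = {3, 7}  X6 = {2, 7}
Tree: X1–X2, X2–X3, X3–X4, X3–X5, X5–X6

A tree decomposition must satisfy three properties: every vertex lies in some bag; for every edge, both endpoints lie together in some bag; and for every vertex, the bags containing it form a connected subtree. Here vertex 6 appears in no bag, so the decomposition is invalid.

No — vertex 6 appears in no bag.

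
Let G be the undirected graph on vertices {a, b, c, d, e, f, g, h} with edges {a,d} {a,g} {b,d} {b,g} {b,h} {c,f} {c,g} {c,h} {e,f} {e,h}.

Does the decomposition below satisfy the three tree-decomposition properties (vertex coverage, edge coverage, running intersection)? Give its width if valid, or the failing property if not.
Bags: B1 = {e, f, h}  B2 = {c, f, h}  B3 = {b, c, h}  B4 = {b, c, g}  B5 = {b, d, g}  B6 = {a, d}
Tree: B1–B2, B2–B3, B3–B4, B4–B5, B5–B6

A tree decomposition must satisfy three properties: every vertex lies in some bag; for every edge, both endpoints lie together in some bag; and for every vertex, the bags containing it form a connected subtree. Here edge (g,a) lies in no bag, so the decomposition is invalid.

No — edge (g,a) lies in no bag.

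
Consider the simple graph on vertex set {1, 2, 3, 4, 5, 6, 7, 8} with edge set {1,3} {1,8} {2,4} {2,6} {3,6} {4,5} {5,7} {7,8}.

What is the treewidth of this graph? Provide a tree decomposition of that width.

Each bag holds 3 vertices, so the decomposition has width 2, which upper-bounds the treewidth. The edges 7–5–4–2–6–3–1–8–7 form a cycle, so G is not a tree and its treewidth is at least 2. Hence tw(G) = 2 exactly.

Treewidth 2.
One optimal decomposition is:
Bags: B1 = {4, 5, 7}  B2 = {2, 4, 7}  B3 = {2, 6, 7}  B4 = {3, 6, 7}  B5 = {1, 3, 7}  B6 = {1, 7, 8}
Tree: B1–B2, B2–B3, B3–B4, B4–B5, B5–B6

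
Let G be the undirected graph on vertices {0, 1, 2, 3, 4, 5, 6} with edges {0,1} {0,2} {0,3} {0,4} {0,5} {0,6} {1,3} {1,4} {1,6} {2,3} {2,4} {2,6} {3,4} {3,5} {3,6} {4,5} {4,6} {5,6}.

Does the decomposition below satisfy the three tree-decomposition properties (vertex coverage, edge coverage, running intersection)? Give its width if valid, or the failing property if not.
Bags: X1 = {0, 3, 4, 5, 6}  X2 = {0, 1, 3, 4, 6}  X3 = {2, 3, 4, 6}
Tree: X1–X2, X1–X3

No — edge (0,2) lies in no bag.

A tree decomposition must satisfy three properties: every vertex lies in some bag; for every edge, both endpoints lie together in some bag; and for every vertex, the bags containing it form a connected subtree. Here edge (0,2) lies in no bag, so the decomposition is invalid.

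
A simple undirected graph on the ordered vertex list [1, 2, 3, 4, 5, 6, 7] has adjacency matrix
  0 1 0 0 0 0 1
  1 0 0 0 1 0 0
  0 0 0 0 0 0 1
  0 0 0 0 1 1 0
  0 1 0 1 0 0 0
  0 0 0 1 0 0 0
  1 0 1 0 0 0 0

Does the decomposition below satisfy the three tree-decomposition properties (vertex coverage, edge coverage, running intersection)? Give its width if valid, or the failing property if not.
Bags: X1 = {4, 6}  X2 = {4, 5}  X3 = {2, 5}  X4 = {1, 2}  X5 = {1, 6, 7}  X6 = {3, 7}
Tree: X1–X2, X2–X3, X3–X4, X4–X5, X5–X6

No — bags containing vertex 6 are not connected in the tree.

A tree decomposition must satisfy three properties: every vertex lies in some bag; for every edge, both endpoints lie together in some bag; and for every vertex, the bags containing it form a connected subtree. Here bags containing vertex 6 are not connected in the tree, so the decomposition is invalid.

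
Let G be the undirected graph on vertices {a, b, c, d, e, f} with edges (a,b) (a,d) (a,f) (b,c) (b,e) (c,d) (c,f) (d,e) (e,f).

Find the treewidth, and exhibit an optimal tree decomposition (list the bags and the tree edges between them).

Treewidth 3.
One optimal decomposition is:
Bags: B1 = {a, c, d, e}  B2 = {a, b, c, e}  B3 = {a, c, e, f}
Tree: B1–B2, B2–B3

Every bag has size at most 4, so the width is 4 − 1 = 3 and tw(G) ≤ 3. For the lower bound: the 4 vertex sets {d,e}, {b,c}, {a}, {f} are disjoint, each induces a connected subgraph, and every pair is joined by at least one edge of G. Contracting each set to a single vertex therefore yields K_{4} as a minor, and since treewidth is minor-monotone, tw(G) ≥ tw(K_{4}) = 3. Combining the bounds, tw(G) = 3.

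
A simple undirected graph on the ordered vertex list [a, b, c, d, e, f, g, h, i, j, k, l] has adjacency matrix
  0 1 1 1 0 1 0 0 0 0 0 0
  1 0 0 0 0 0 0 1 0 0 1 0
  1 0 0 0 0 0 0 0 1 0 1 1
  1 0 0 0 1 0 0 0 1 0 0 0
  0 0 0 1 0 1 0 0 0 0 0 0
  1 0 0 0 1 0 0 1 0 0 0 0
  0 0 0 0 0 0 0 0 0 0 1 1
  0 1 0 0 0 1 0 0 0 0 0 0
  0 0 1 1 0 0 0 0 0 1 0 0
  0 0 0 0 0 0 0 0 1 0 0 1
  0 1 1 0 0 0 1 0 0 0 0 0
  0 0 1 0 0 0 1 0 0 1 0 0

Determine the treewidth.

3

A width-3 tree decomposition is:
Bags: B1 = {b, e, f, h}  B2 = {a, b, e, f}  B3 = {a, b, d, e}  B4 = {a, b, d, k}  B5 = {a, c, d, k}  B6 = {c, d, i, k}  B7 = {c, g, i, k}  B8 = {c, g, i, l}  B9 = {g, i, j, l}
Tree: B1–B2, B2–B3, B3–B4, B4–B5, B5–B6, B6–B7, B7–B8, B8–B9
The largest bag has 4 vertices, giving width 3; this decomposition certifies tw(G) ≤ 3. For the lower bound: the 4 vertex sets {e,f,h}, {b}, {a}, {c,d,i,k} are disjoint, each induces a connected subgraph, and every pair is joined by at least one edge of G. Contracting each set to a single vertex therefore yields K_{4} as a minor, and since treewidth is minor-monotone, tw(G) ≥ tw(K_{4}) = 3. Combining the bounds, tw(G) = 3.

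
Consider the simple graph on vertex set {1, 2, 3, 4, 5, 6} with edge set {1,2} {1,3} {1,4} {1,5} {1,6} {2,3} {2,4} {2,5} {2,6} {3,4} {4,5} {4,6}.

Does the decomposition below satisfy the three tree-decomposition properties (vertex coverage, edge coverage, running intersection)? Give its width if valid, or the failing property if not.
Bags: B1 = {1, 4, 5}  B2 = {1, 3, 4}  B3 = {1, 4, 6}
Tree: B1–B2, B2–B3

A tree decomposition must satisfy three properties: every vertex lies in some bag; for every edge, both endpoints lie together in some bag; and for every vertex, the bags containing it form a connected subtree. Here vertex 2 appears in no bag, so the decomposition is invalid.

No — vertex 2 appears in no bag.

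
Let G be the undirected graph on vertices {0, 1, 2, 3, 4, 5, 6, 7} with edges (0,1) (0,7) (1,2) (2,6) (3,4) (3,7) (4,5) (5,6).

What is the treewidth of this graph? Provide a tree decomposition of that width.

Treewidth 2.
One such decomposition:
Bags: B1 = {0, 1, 7}  B2 = {1, 3, 7}  B3 = {1, 3, 4}  B4 = {1, 4, 5}  B5 = {1, 5, 6}  B6 = {1, 2, 6}
Tree: B1–B2, B2–B3, B3–B4, B4–B5, B5–B6

Every bag has size at most 3, so the width is 3 − 1 = 2 and tw(G) ≤ 2. The edges 1–0–7–3–4–5–6–2–1 form a cycle, so G is not a tree and its treewidth is at least 2. Combining the bounds, tw(G) = 2.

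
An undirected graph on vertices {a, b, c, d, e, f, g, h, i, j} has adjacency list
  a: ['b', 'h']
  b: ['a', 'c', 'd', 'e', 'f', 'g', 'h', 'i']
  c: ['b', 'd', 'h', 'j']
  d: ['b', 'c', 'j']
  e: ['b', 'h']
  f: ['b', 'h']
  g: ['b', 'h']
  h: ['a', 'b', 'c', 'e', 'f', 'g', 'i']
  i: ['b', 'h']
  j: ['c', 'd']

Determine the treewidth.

2

A width-2 tree decomposition is:
Bags: B1 = {b, c, h}  B2 = {b, e, h}  B3 = {b, c, d}  B4 = {b, h, i}  B5 = {a, b, h}  B6 = {b, g, h}  B7 = {b, f, h}  B8 = {c, d, j}
Tree: B1–B2, B1–B3, B2–B4, B4–B5, B4–B6, B6–B7, B3–B8
The largest bag has 3 vertices, giving width 2; this decomposition certifies tw(G) ≤ 2. On the other hand G contains the 3-clique {c, d, j}. A clique must lie in a single bag of any decomposition, so no decomposition can have width below 2. Therefore the treewidth is 2.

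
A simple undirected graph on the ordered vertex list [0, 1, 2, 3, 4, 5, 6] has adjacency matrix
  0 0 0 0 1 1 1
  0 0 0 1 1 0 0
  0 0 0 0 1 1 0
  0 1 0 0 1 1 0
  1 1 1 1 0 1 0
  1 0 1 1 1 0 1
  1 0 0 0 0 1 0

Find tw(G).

2

A width-2 tree decomposition is:
Bags: B1 = {3, 4, 5}  B2 = {0, 4, 5}  B3 = {0, 5, 6}  B4 = {2, 4, 5}  B5 = {1, 3, 4}
Tree: B1–B2, B2–B3, B1–B4, B1–B5
Each bag holds 3 vertices, so the decomposition has width 2, which upper-bounds the treewidth. For the lower bound, the 3 vertices {1, 3, 4} are pairwise adjacent, and any tree decomposition puts a clique entirely inside one bag — forcing width ≥ 2. Hence tw(G) = 2 exactly.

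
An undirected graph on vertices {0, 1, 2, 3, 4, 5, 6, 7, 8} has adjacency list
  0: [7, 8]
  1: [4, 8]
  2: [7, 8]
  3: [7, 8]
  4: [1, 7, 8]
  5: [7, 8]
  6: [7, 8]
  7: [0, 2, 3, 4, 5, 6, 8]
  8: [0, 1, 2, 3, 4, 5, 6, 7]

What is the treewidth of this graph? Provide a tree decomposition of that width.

The largest bag has 3 vertices, giving width 2; this decomposition certifies tw(G) ≤ 2. For the lower bound, the 3 vertices {1, 4, 8} are pairwise adjacent, and any tree decomposition puts a clique entirely inside one bag — forcing width ≥ 2. Therefore the treewidth is 2.

Treewidth 2.
One such decomposition:
Bags: B1 = {2, 7, 8}  B2 = {0, 7, 8}  B3 = {4, 7, 8}  B4 = {3, 7, 8}  B5 = {5, 7, 8}  B6 = {1, 4, 8}  B7 = {6, 7, 8}
Tree: B1–B2, B2–B3, B2–B4, B1–B5, B3–B6, B1–B7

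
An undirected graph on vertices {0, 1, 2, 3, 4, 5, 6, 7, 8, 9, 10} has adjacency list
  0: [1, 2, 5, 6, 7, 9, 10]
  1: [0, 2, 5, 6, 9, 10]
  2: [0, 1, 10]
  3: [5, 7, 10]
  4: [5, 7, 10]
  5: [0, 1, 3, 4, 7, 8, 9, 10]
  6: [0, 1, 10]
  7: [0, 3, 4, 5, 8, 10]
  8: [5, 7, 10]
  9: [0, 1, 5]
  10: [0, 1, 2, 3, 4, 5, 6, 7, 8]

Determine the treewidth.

3

A width-3 tree decomposition is:
Bags: B1 = {0, 1, 5, 10}  B2 = {0, 1, 2, 10}  B3 = {0, 5, 7, 10}  B4 = {3, 5, 7, 10}  B5 = {0, 1, 6, 10}  B6 = {0, 1, 5, 9}  B7 = {4, 5, 7, 10}  B8 = {5, 7, 8, 10}
Tree: B1–B2, B1–B3, B3–B4, B1–B5, B1–B6, B3–B7, B3–B8
Each bag holds 4 vertices, so the decomposition has width 3, which upper-bounds the treewidth. Conversely, {0, 1, 5, 9} is a clique of size 4, and the vertices of any clique must share a bag in every tree decomposition; so some bag has ≥ 4 vertices and tw(G) ≥ 3. The upper and lower bounds meet at 3, so that is the treewidth.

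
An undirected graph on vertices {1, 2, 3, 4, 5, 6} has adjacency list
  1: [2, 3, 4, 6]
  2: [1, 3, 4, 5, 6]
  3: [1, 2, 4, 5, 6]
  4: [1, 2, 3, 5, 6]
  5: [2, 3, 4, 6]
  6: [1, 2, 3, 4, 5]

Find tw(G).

A width-4 tree decomposition is:
Bags: B1 = {2, 3, 4, 5, 6}  B2 = {1, 2, 3, 4, 6}
Tree: B1–B2
Every bag has size at most 5, so the width is 5 − 1 = 4 and tw(G) ≤ 4. For the lower bound, the 5 vertices {1, 2, 3, 4, 6} are pairwise adjacent, and any tree decomposition puts a clique entirely inside one bag — forcing width ≥ 4. Therefore the treewidth is 4.

4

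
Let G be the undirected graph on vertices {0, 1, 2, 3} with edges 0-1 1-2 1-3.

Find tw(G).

A width-1 tree decomposition is:
Bags: B1 = {0, 1}  B2 = {1, 2}  B3 = {1, 3}
Tree: B1–B2, B2–B3
The largest bag has 2 vertices, giving width 1; this decomposition certifies tw(G) ≤ 1. Since G has at least one edge (e.g. 1–0), it is not an edgeless graph, so tw(G) ≥ 1. Therefore the treewidth is 1.

1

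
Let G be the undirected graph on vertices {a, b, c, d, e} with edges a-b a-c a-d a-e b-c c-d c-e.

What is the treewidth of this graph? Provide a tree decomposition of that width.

Treewidth 2.
One such decomposition:
Bags: B1 = {a, c, d}  B2 = {a, c, e}  B3 = {a, b, c}
Tree: B1–B2, B2–B3

The largest bag has 3 vertices, giving width 2; this decomposition certifies tw(G) ≤ 2. Conversely, {a, c, d} is a clique of size 3, and the vertices of any clique must share a bag in every tree decomposition; so some bag has ≥ 3 vertices and tw(G) ≥ 2. The upper and lower bounds meet at 2, so that is the treewidth.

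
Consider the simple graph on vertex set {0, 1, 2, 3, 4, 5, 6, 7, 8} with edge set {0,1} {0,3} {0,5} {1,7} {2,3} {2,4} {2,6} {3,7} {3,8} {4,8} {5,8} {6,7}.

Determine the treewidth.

A width-3 tree decomposition is:
Bags: B1 = {2, 4, 6, 7}  B2 = {2, 3, 4, 7}  B3 = {3, 4, 7, 8}  B4 = {1, 3, 7, 8}  B5 = {0, 1, 3, 8}  B6 = {0, 1, 5, 8}
Tree: B1–B2, B2–B3, B3–B4, B4–B5, B5–B6
The largest bag has 4 vertices, giving width 3; this decomposition certifies tw(G) ≤ 3. For the lower bound: the 4 vertex sets {2,4,6}, {7}, {3}, {0,1,5,8} are disjoint, each induces a connected subgraph, and every pair is joined by at least one edge of G. Contracting each set to a single vertex therefore yields K_{4} as a minor, and since treewidth is minor-monotone, tw(G) ≥ tw(K_{4}) = 3. Hence tw(G) = 3 exactly.

3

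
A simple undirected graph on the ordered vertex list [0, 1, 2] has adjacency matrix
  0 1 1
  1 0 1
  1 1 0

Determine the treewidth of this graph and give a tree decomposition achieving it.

A single bag containing all 3 vertices is trivially a valid decomposition of width 2. Conversely, {0, 1, 2} is a clique of size 3, and the vertices of any clique must share a bag in every tree decomposition; so some bag has ≥ 3 vertices and tw(G) ≥ 2. Therefore the treewidth is 2.

Treewidth 2.
One such decomposition:
Bags: B1 = {0, 1, 2}
Tree: (single bag)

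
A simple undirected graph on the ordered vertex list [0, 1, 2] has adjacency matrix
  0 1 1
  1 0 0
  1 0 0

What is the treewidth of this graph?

1

A width-1 tree decomposition is:
Bags: B1 = {0, 2}  B2 = {0, 1}
Tree: B1–B2
Each bag holds 2 vertices, so the decomposition has width 1, which upper-bounds the treewidth. G has an edge, so its treewidth is at least 1. Combining the bounds, tw(G) = 1.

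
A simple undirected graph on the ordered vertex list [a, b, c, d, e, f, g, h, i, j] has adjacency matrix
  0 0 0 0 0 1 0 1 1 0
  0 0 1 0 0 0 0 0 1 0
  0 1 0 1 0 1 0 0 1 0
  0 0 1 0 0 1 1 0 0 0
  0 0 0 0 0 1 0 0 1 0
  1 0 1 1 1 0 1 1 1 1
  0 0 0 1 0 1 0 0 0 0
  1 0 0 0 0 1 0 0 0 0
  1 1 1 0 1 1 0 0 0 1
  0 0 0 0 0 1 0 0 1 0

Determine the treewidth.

2

A width-2 tree decomposition is:
Bags: B1 = {c, d, f}  B2 = {c, f, i}  B3 = {d, f, g}  B4 = {a, f, i}  B5 = {f, i, j}  B6 = {a, f, h}  B7 = {b, c, i}  B8 = {e, f, i}
Tree: B1–B2, B1–B3, B2–B4, B2–B5, B4–B6, B2–B7, B2–B8
Each bag holds 3 vertices, so the decomposition has width 2, which upper-bounds the treewidth. Conversely, {d, f, g} is a clique of size 3, and the vertices of any clique must share a bag in every tree decomposition; so some bag has ≥ 3 vertices and tw(G) ≥ 2. Hence tw(G) = 2 exactly.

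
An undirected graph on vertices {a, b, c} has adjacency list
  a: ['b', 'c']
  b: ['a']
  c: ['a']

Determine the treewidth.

A width-1 tree decomposition is:
Bags: B1 = {a, c}  B2 = {a, b}
Tree: B1–B2
Every bag has size at most 2, so the width is 2 − 1 = 1 and tw(G) ≤ 1. Any graph with an edge has treewidth ≥ 1, and G has the edge a–c. Combining the bounds, tw(G) = 1.

1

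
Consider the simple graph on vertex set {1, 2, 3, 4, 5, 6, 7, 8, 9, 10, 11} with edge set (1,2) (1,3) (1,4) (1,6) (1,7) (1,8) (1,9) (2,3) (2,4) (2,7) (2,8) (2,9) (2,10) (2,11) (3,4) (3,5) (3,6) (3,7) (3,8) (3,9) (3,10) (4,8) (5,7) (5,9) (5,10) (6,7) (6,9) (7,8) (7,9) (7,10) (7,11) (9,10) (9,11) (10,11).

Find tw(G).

4

A width-4 tree decomposition is:
Bags: B1 = {1, 2, 3, 7, 8}  B2 = {1, 2, 3, 7, 9}  B3 = {2, 3, 7, 9, 10}  B4 = {2, 7, 9, 10, 11}  B5 = {1, 3, 6, 7, 9}  B6 = {1, 2, 3, 4, 8}  B7 = {3, 5, 7, 9, 10}
Tree: B1–B2, B2–B3, B3–B4, B2–B5, B1–B6, B3–B7
Each bag holds 5 vertices, so the decomposition has width 4, which upper-bounds the treewidth. On the other hand G contains the 5-clique {2, 7, 9, 10, 11}. A clique must lie in a single bag of any decomposition, so no decomposition can have width below 4. Therefore the treewidth is 4.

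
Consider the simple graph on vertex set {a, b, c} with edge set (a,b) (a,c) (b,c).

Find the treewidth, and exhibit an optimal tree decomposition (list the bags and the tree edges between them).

A single bag containing all 3 vertices is trivially a valid decomposition of width 2. Conversely, {a, b, c} is a clique of size 3, and the vertices of any clique must share a bag in every tree decomposition; so some bag has ≥ 3 vertices and tw(G) ≥ 2. Combining the bounds, tw(G) = 2.

Treewidth 2.
One optimal decomposition is:
Bags: B1 = {a, b, c}
Tree: (single bag)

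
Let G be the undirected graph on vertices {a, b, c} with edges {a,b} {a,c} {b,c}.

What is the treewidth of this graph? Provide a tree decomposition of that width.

Treewidth 2.
One such decomposition:
Bags: B1 = {a, b, c}
Tree: (single bag)

A single bag containing all 3 vertices is trivially a valid decomposition of width 2. For the lower bound, the 3 vertices {a, b, c} are pairwise adjacent, and any tree decomposition puts a clique entirely inside one bag — forcing width ≥ 2. Therefore the treewidth is 2.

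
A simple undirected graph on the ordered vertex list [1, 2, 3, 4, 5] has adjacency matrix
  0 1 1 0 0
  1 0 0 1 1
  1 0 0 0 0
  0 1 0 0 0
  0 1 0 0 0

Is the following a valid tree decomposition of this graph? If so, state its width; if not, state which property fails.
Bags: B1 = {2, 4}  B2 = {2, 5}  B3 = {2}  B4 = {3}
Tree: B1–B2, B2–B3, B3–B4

A tree decomposition must satisfy three properties: every vertex lies in some bag; for every edge, both endpoints lie together in some bag; and for every vertex, the bags containing it form a connected subtree. Here vertex 1 appears in no bag, so the decomposition is invalid.

No — vertex 1 appears in no bag.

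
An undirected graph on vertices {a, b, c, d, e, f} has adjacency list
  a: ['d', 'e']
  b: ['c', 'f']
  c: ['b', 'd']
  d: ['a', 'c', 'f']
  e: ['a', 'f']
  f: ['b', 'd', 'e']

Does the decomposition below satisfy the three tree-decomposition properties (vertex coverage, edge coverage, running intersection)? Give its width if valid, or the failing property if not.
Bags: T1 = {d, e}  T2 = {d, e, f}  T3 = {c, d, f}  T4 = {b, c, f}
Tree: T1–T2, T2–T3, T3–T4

A tree decomposition must satisfy three properties: every vertex lies in some bag; for every edge, both endpoints lie together in some bag; and for every vertex, the bags containing it form a connected subtree. Here vertex a appears in no bag, so the decomposition is invalid.

No — vertex a appears in no bag.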